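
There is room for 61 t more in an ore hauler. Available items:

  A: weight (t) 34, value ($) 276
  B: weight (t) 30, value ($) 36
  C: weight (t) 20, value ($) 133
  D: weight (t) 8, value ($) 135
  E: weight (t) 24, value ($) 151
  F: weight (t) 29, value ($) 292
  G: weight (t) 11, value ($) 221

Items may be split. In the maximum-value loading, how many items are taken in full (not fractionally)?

Ratios (sorted): G 20.09, D 16.88, F 10.07, A 8.12, C 6.65, E 6.29, B 1.20
take G (11 @ 221); take D (8 @ 135); take F (29 @ 292); take 13/34 of A → 105.53. Capacity used 61/61.
3 item(s) taken whole; one partial (take 13/34 of A).

3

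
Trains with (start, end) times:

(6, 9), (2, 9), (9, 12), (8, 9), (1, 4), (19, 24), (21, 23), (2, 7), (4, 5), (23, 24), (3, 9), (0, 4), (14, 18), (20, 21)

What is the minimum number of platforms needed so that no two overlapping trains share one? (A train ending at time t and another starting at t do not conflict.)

The answer is the maximum number of intervals overlapping at any instant.
starts: [0, 1, 2, 2, 3, 4, 6, 8, 9, 14, 19, 20, 21, 23]
ends:   [4, 4, 5, 7, 9, 9, 9, 9, 12, 18, 21, 23, 24, 24]
s0→1 s1→2 s2→3 s2→4 s3→5  — peak 5.

5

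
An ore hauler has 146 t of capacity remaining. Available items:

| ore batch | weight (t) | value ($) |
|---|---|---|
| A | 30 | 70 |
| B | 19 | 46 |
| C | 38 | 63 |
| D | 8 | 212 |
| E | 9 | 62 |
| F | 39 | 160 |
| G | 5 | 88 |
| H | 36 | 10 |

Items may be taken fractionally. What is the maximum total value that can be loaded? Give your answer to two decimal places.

697.68

Sort by value per unit weight and fill in that order.
Order: D (212/8=26.50) > G (88/5=17.60) > E (62/9=6.89) > F (160/39=4.10) > B (46/19=2.42) > A (70/30=2.33) > C (63/38=1.66) > H (10/36=0.28)
Fill: take D (8 @ 212) → take G (5 @ 88) → take E (9 @ 62) → take F (39 @ 160) → take B (19 @ 46) → take A (30 @ 70) → take 36/38 of C → 59.68; 146/146 used.
Total value = 697.68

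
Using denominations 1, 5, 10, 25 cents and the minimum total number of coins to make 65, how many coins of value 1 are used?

0

Use the largest denomination that fits, subtract, and repeat.
65 − 2×25→15 − 1×10→5 − 1×5→0
Count of 1: 0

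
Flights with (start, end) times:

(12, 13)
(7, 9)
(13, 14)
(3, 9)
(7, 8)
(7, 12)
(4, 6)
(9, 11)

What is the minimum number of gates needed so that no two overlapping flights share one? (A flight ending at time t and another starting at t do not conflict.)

Count concurrent intervals with a sweep; the peak is the room count.
starts: [3, 4, 7, 7, 7, 9, 12, 13]
ends:   [6, 8, 9, 9, 11, 12, 13, 14]
s3→1 s4→2 e6→1 s7→2 s7→3 s7→4  — peak 4.

4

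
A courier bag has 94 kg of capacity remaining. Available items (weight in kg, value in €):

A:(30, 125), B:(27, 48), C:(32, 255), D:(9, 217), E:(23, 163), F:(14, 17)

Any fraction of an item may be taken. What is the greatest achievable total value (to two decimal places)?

760.00

Ratios (sorted): D 24.11, C 7.97, E 7.09, A 4.17, B 1.78, F 1.21
take D (9 @ 217); take C (32 @ 255); take E (23 @ 163); take A (30 @ 125). Capacity used 94/94.
Total value = 760.00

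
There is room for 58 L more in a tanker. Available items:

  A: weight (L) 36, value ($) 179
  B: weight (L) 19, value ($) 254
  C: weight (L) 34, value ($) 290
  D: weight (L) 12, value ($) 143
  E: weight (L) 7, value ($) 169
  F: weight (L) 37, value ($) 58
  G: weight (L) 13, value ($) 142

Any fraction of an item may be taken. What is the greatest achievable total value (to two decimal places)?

Sort by value per unit weight and fill in that order.
Order: E (169/7=24.14) > B (254/19=13.37) > D (143/12=11.92) > G (142/13=10.92) > C (290/34=8.53) > A (179/36=4.97) > F (58/37=1.57)
Fill: take E (7 @ 169) → take B (19 @ 254) → take D (12 @ 143) → take G (13 @ 142) → take 7/34 of C → 59.71; 58/58 used.
Total value = 767.71

767.71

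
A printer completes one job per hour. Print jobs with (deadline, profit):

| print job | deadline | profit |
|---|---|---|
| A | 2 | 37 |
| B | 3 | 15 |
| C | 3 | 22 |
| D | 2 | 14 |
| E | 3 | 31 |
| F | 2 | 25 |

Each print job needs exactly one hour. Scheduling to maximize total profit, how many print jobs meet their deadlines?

3

Profit order: A=37 E=31 F=25 C=22 B=15 D=14
Assign: A→slot 2, E→slot 3, F→slot 1, C skipped, B skipped, D skipped.
Slots: [1:F] [2:A] [3:E]
3 of 6 scheduled.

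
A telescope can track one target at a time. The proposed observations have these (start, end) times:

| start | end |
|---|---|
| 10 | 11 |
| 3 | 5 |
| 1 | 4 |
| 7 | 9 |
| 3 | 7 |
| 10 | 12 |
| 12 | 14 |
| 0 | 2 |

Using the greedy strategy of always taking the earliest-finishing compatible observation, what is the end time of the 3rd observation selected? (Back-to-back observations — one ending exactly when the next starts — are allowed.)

9

Greedy by earliest finish: after sorting by end time, pick each interval compatible with the last pick.
By end time: (0,2), (1,4), (3,5), (3,7), (7,9), (10,11), (10,12), (12,14).
Pick (0,2); next start ≥ 2 → (3,5); next start ≥ 5 → (7,9); next start ≥ 9 → (10,11); next start ≥ 11 → (12,14).
Selected: (0,2) (3,5) (7,9) (10,11) (12,14)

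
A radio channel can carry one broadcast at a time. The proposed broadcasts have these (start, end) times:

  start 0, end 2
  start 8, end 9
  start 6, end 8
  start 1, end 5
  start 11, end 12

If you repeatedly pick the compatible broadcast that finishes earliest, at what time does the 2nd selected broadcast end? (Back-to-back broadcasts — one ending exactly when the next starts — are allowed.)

8

Sort by end time and greedily take each interval whose start is ≥ the last chosen end.
By end time: (0,2), (1,5), (6,8), (8,9), (11,12).
Pick (0,2); next start ≥ 2 → (6,8); next start ≥ 8 → (8,9); next start ≥ 9 → (11,12).
Selected: (0,2) (6,8) (8,9) (11,12)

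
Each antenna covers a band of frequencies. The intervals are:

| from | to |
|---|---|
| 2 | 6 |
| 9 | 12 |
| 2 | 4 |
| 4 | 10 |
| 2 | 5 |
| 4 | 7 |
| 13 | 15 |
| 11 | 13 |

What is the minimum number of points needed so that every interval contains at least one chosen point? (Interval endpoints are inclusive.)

By right end: [2,4]  [2,5]  [2,6]  [4,7]  [4,10]  [9,12]  [11,13]  [13,15]
[2,4] uncovered → point at 4; [9,12] uncovered → point at 12; [13,15] uncovered → point at 15.
Points: 4, 12, 15 (3 total).

3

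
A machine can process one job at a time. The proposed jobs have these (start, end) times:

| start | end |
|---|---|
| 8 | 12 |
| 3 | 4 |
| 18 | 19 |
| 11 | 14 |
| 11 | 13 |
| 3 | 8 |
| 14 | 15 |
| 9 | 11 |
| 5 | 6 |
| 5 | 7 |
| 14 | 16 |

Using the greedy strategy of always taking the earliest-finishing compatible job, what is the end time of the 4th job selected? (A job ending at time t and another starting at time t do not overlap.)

Greedy by earliest finish: after sorting by end time, pick each interval compatible with the last pick.
By end time: (3,4), (5,6), (5,7), (3,8), (9,11), (8,12), (11,13), (11,14), (14,15), (14,16), (18,19).
Pick (3,4); next start ≥ 4 → (5,6); next start ≥ 6 → (9,11); next start ≥ 11 → (11,13); next start ≥ 13 → (14,15); next start ≥ 15 → (18,19).
Selected: (3,4) (5,6) (9,11) (11,13) (14,15) (18,19)

13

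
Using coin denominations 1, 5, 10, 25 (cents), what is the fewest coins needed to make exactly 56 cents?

Greedy: take as many of the largest coin as possible, then repeat with the remainder.
56 − 2×25→6 − 1×5→1 − 1×1→0
Total coins = 2 + 1 + 1 = 4

4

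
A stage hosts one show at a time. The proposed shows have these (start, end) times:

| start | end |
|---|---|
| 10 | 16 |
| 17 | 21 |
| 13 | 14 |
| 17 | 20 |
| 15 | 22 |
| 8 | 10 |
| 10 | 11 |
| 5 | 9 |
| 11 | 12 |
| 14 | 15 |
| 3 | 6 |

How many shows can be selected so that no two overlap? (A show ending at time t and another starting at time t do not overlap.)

Order by finish time; keep every interval that doesn't clash with the previous kept one.
Sorted by end: (3,6)  (5,9)  (8,10)  (10,11)  (11,12)  (13,14)  (14,15)  (10,16)  (17,20)  (17,21)  (15,22)
take (3,6); take (8,10); take (10,11); take (11,12); take (13,14); take (14,15); skip (10,16); take (17,20); skip (17,21).
Selected 7 shows.

7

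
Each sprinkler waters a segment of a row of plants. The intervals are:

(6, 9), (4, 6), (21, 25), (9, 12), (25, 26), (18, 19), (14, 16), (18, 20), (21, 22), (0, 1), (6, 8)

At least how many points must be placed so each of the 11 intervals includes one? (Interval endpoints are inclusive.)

7

Sort by right endpoint; whenever an interval is uncovered, place a point at its right end.
By right end: [0,1]  [4,6]  [6,8]  [6,9]  [9,12]  [14,16]  [18,19]  [18,20]  [21,22]  [21,25]  [25,26]
[0,1] uncovered → point at 1; [4,6] uncovered → point at 6; [9,12] uncovered → point at 12; [14,16] uncovered → point at 16; [18,19] uncovered → point at 19; [21,22] uncovered → point at 22; [25,26] uncovered → point at 26.
Points: 1, 6, 12, 16, 19, 22, 26 (7 total).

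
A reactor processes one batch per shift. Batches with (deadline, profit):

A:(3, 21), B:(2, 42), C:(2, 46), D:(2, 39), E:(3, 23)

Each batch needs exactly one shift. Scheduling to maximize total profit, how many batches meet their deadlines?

Profit order: C=46 B=42 D=39 E=23 A=21
Assign: C→slot 2, B→slot 1, D skipped, E→slot 3, A skipped.
Slots: [1:B] [2:C] [3:E]
3 of 5 scheduled.

3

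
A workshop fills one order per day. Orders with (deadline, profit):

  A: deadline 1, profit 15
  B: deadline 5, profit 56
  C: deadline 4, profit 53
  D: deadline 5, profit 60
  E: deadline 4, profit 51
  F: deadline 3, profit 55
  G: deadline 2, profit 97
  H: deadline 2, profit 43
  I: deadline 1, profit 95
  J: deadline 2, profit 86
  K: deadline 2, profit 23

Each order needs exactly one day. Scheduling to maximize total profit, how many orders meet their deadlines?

5

Take jobs in profit order; each goes to the latest open slot no later than its deadline.
Profit order: G=97 I=95 J=86 D=60 B=56 F=55 C=53 E=51 H=43 K=23 A=15
Assign: G→slot 2, I→slot 1, J skipped, D→slot 5, B→slot 4, F→slot 3, C skipped, E skipped, H skipped, K skipped, A skipped.
Slots: [1:I] [2:G] [3:F] [4:B] [5:D]
5 of 11 scheduled.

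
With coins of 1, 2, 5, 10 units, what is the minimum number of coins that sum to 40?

4

Greedy: take as many of the largest coin as possible, then repeat with the remainder.
40 − 4×10→0
Total coins = 4 = 4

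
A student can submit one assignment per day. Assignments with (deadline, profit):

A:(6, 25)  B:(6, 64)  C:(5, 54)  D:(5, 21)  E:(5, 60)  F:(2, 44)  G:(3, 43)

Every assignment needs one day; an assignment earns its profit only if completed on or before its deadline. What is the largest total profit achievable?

Sort by profit descending; place each in the latest free slot ≤ its deadline.
By profit: B(d6,64), E(d5,60), C(d5,54), F(d2,44), G(d3,43), A(d6,25), D(d5,21)
B→slot 6; E→slot 5; C→slot 4; F→slot 2; G→slot 3; A→slot 1; D skipped.
Profit = 25 + 44 + 43 + 54 + 60 + 64 = 290

290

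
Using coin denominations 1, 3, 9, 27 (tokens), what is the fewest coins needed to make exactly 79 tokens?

7

79 − 2×27→25 − 2×9→7 − 2×3→1 − 1×1→0
Total coins = 2 + 2 + 2 + 1 = 7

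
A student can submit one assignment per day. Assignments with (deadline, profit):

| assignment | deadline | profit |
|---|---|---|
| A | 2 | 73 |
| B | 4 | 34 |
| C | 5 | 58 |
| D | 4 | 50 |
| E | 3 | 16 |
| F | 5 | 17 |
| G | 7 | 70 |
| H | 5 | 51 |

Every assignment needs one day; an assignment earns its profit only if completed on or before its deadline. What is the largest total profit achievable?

336

Sort by profit descending; place each in the latest free slot ≤ its deadline.
By profit: A(d2,73), G(d7,70), C(d5,58), H(d5,51), D(d4,50), B(d4,34), F(d5,17), E(d3,16)
A→slot 2; G→slot 7; C→slot 5; H→slot 4; D→slot 3; B→slot 1; F skipped; E skipped.
Profit = 34 + 73 + 50 + 51 + 58 + 70 = 336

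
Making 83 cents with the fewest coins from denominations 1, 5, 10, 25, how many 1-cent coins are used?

Use the largest denomination that fits, subtract, and repeat.
83 = 3×25 + 1×5 + 3×1
Count of 1: 3

3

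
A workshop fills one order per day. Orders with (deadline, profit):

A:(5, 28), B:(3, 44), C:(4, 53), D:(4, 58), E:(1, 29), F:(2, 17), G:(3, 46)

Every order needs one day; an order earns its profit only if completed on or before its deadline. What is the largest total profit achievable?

229

Take jobs in profit order; each goes to the latest open slot no later than its deadline.
Profit order: D=58 C=53 G=46 B=44 E=29 A=28 F=17
Assign: D→slot 4, C→slot 3, G→slot 2, B→slot 1, E skipped, A→slot 5, F skipped.
Slots: [1:B] [2:G] [3:C] [4:D] [5:A]
Profit = 44 + 46 + 53 + 58 + 28 = 229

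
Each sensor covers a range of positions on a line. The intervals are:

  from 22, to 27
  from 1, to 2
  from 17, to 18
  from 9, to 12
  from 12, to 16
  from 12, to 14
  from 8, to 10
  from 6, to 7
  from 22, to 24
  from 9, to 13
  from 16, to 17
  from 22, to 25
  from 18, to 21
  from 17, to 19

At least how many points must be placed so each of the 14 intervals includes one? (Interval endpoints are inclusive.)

7

Sorted: [1,2] [6,7] [8,10] [9,12] [9,13] [12,14] [12,16] [16,17] [17,18] [17,19] [18,21] [22,24] [22,25] [22,27]
{[1,2]} hit by 2; {[6,7]} hit by 7; {[8,10],[9,12],[9,13]} hit by 10; {[12,14],[12,16]} hit by 14; {[16,17],[17,18],[17,19]} hit by 17; {[18,21]} hit by 21; {[22,24],[22,25],[22,27]} hit by 24.
Points: 2, 7, 10, 14, 17, 21, 24 (7 total).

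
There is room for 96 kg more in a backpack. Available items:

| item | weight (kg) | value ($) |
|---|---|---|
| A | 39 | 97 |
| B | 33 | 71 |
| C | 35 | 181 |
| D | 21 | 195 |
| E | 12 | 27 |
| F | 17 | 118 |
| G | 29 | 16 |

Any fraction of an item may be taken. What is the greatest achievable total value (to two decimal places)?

551.21

Ratios (sorted): D 9.29, F 6.94, C 5.17, A 2.49, E 2.25, B 2.15, G 0.55
take D (21 @ 195); take F (17 @ 118); take C (35 @ 181); take 23/39 of A → 57.21. Capacity used 96/96.
Total value = 551.21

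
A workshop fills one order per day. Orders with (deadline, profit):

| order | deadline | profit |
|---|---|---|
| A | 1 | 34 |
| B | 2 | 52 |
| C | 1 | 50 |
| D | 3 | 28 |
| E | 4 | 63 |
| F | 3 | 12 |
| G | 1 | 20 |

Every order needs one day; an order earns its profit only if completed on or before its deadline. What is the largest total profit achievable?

193

Take jobs in profit order; each goes to the latest open slot no later than its deadline.
Profit order: E=63 B=52 C=50 A=34 D=28 G=20 F=12
Assign: E→slot 4, B→slot 2, C→slot 1, A skipped, D→slot 3, G skipped, F skipped.
Slots: [1:C] [2:B] [3:D] [4:E]
Profit = 50 + 52 + 28 + 63 = 193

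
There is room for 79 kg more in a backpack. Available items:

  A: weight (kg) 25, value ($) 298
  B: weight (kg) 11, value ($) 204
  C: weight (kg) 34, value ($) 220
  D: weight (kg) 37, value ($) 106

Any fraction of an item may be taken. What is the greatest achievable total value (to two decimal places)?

Greedy by value/weight ratio, highest first.
Order: B (204/11=18.55) > A (298/25=11.92) > C (220/34=6.47) > D (106/37=2.86)
Fill: take B (11 @ 204) → take A (25 @ 298) → take C (34 @ 220) → take 9/37 of D → 25.78; 79/79 used.
Total value = 747.78

747.78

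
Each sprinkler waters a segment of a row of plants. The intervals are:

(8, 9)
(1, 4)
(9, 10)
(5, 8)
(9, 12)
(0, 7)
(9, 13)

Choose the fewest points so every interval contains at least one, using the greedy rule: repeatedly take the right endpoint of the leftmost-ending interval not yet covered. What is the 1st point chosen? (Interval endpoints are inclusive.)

Process intervals by earliest right end; each time one isn't hit yet, stab at its right endpoint.
By right end: [1,4]  [0,7]  [5,8]  [8,9]  [9,10]  [9,12]  [9,13]
[1,4] uncovered → point at 4; [5,8] uncovered → point at 8; [9,10] uncovered → point at 10.
Points: 4, 8, 10 (3 total).

4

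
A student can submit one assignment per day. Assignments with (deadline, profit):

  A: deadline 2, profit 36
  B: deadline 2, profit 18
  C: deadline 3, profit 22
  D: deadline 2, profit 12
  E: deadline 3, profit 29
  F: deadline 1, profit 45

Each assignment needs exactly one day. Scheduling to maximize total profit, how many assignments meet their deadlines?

3

Profit order: F=45 A=36 E=29 C=22 B=18 D=12
Assign: F→slot 1, A→slot 2, E→slot 3, C skipped, B skipped, D skipped.
Slots: [1:F] [2:A] [3:E]
3 of 6 scheduled.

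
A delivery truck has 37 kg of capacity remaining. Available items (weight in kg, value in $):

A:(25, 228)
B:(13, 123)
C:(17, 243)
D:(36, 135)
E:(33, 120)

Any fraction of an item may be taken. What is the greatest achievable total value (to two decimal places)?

429.84

Ratios (sorted): C 14.29, B 9.46, A 9.12, D 3.75, E 3.64
take C (17 @ 243); take B (13 @ 123); take 7/25 of A → 63.84. Capacity used 37/37.
Total value = 429.84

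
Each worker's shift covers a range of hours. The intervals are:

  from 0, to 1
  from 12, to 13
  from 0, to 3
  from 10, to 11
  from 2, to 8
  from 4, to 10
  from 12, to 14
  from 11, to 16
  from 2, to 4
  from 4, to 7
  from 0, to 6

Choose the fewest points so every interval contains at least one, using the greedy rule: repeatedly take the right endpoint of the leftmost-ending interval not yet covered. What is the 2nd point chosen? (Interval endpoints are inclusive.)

Sort by right endpoint; whenever an interval is uncovered, place a point at its right end.
By right end: [0,1]  [0,3]  [2,4]  [0,6]  [4,7]  [2,8]  [4,10]  [10,11]  [12,13]  [12,14]  [11,16]
[0,1] uncovered → point at 1; [2,4] uncovered → point at 4; [10,11] uncovered → point at 11; [12,13] uncovered → point at 13.
Points: 1, 4, 11, 13 (4 total).

4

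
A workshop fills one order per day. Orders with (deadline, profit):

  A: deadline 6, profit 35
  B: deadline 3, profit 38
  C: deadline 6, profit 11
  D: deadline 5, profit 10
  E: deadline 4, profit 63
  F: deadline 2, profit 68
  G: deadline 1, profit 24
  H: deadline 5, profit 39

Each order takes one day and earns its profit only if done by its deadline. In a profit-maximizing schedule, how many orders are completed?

Sort by profit descending; place each in the latest free slot ≤ its deadline.
By profit: F(d2,68), E(d4,63), H(d5,39), B(d3,38), A(d6,35), G(d1,24), C(d6,11), D(d5,10)
F→slot 2; E→slot 4; H→slot 5; B→slot 3; A→slot 6; G→slot 1; C skipped; D skipped.
6 of 8 scheduled.

6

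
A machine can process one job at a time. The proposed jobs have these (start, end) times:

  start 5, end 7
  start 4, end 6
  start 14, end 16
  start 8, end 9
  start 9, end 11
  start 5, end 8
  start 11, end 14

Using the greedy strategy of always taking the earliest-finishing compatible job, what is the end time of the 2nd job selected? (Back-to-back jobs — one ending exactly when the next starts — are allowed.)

Sorted by end: (4,6)  (5,7)  (5,8)  (8,9)  (9,11)  (11,14)  (14,16)
take (4,6); take (8,9); take (9,11); take (11,14); take (14,16).
Selected: (4,6) (8,9) (9,11) (11,14) (14,16)

9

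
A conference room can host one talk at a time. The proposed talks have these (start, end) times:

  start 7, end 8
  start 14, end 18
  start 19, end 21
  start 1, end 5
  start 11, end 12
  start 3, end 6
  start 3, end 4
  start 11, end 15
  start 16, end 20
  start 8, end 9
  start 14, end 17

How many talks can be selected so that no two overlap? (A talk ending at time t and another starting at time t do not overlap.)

6

Order by finish time; keep every interval that doesn't clash with the previous kept one.
By end time: (3,4), (1,5), (3,6), (7,8), (8,9), (11,12), (11,15), (14,17), (14,18), (16,20), (19,21).
Pick (3,4); next start ≥ 4 → (7,8); next start ≥ 8 → (8,9); next start ≥ 9 → (11,12); next start ≥ 12 → (14,17); next start ≥ 17 → (19,21).
Selected 6 talks.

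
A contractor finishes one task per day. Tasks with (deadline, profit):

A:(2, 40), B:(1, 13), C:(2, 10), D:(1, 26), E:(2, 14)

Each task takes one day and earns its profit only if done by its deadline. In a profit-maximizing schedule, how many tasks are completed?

Take jobs in profit order; each goes to the latest open slot no later than its deadline.
By profit: A(d2,40), D(d1,26), E(d2,14), B(d1,13), C(d2,10)
A→slot 2; D→slot 1; E skipped; B skipped; C skipped.
2 of 5 scheduled.

2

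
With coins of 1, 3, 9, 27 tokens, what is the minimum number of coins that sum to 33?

33 = 1×27 + 2×3
Total coins = 1 + 2 = 3

3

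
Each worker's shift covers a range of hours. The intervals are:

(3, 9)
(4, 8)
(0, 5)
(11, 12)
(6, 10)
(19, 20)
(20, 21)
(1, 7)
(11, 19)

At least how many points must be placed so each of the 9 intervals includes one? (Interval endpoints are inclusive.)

4

Sort by right endpoint; whenever an interval is uncovered, place a point at its right end.
By right end: [0,5]  [1,7]  [4,8]  [3,9]  [6,10]  [11,12]  [11,19]  [19,20]  [20,21]
[0,5] uncovered → point at 5; [6,10] uncovered → point at 10; [11,12] uncovered → point at 12; [19,20] uncovered → point at 20.
Points: 5, 10, 12, 20 (4 total).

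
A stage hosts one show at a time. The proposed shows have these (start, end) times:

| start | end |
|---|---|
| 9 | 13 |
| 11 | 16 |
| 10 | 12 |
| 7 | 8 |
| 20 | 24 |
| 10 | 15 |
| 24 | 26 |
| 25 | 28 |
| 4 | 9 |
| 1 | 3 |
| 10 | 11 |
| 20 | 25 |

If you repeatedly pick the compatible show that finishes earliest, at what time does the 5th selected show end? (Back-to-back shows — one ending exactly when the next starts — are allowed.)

Sorted by end: (1,3)  (7,8)  (4,9)  (10,11)  (10,12)  (9,13)  (10,15)  (11,16)  (20,24)  (20,25)  (24,26)  (25,28)
take (1,3); take (7,8); take (10,11); skip (10,15); take (11,16); take (20,24); skip (20,25); take (24,26).
Selected: (1,3) (7,8) (10,11) (11,16) (20,24) (24,26)

24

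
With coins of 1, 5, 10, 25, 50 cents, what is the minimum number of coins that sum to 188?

8

188 = 3×50 + 1×25 + 1×10 + 3×1
Total coins = 3 + 1 + 1 + 3 = 8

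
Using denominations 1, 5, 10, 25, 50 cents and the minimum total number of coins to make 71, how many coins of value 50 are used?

1

71 = 1×50 + 2×10 + 1×1
Count of 50: 1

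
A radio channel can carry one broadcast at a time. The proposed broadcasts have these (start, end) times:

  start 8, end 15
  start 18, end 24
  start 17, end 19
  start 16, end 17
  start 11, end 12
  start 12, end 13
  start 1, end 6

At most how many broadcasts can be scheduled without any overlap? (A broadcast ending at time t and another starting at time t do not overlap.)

5

Order by finish time; keep every interval that doesn't clash with the previous kept one.
By end time: (1,6), (11,12), (12,13), (8,15), (16,17), (17,19), (18,24).
Pick (1,6); next start ≥ 6 → (11,12); next start ≥ 12 → (12,13); next start ≥ 13 → (16,17); next start ≥ 17 → (17,19).
Selected 5 broadcasts.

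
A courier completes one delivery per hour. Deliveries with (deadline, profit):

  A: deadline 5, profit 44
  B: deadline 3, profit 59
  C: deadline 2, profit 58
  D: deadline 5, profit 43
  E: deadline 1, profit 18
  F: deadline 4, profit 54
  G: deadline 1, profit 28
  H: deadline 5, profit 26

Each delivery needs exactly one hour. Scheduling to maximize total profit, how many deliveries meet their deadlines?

5

Sort by profit descending; place each in the latest free slot ≤ its deadline.
Profit order: B=59 C=58 F=54 A=44 D=43 G=28 H=26 E=18
Assign: B→slot 3, C→slot 2, F→slot 4, A→slot 5, D→slot 1, G skipped, H skipped, E skipped.
Slots: [1:D] [2:C] [3:B] [4:F] [5:A]
5 of 8 scheduled.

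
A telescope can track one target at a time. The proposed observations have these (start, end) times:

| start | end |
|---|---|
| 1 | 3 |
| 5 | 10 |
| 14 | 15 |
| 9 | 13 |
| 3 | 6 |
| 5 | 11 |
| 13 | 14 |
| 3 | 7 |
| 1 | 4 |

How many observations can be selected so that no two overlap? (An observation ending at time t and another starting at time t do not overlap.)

5

By end time: (1,3), (1,4), (3,6), (3,7), (5,10), (5,11), (9,13), (13,14), (14,15).
Pick (1,3); next start ≥ 3 → (3,6); next start ≥ 6 → (9,13); next start ≥ 13 → (13,14); next start ≥ 14 → (14,15).
Selected 5 observations.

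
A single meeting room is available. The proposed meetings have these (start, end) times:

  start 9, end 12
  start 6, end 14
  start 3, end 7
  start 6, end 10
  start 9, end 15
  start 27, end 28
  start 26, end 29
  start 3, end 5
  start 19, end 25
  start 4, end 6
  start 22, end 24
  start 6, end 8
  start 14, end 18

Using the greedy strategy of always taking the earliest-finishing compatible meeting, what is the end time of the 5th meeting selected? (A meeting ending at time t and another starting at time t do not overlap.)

Order by finish time; keep every interval that doesn't clash with the previous kept one.
Sorted by end: (3,5)  (4,6)  (3,7)  (6,8)  (6,10)  (9,12)  (6,14)  (9,15)  (14,18)  (22,24)  (19,25)  (27,28)  (26,29)
take (3,5); skip (3,7); take (6,8); take (9,12); skip (9,15); take (14,18); take (22,24); take (27,28); skip (26,29).
Selected: (3,5) (6,8) (9,12) (14,18) (22,24) (27,28)

24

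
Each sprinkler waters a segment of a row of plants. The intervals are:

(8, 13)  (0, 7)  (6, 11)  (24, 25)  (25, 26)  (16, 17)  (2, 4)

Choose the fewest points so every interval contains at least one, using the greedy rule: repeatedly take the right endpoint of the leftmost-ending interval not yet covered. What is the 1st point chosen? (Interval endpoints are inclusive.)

4

Process intervals by earliest right end; each time one isn't hit yet, stab at its right endpoint.
By right end: [2,4]  [0,7]  [6,11]  [8,13]  [16,17]  [24,25]  [25,26]
[2,4] uncovered → point at 4; [6,11] uncovered → point at 11; [16,17] uncovered → point at 17; [24,25] uncovered → point at 25.
Points: 4, 11, 17, 25 (4 total).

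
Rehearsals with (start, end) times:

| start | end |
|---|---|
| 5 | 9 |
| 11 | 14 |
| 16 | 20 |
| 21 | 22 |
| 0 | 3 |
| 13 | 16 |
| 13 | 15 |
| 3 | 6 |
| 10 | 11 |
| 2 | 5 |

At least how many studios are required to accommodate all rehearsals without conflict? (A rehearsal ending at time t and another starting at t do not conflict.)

3

Count concurrent intervals with a sweep; the peak is the room count.
starts: [0, 2, 3, 5, 10, 11, 13, 13, 16, 21]
ends:   [3, 5, 6, 9, 11, 14, 15, 16, 20, 22]
s0→1 s2→2 e3→1 s3→2 e5→1 s5→2 e6→1 e9→0 s10→1 e11→0 s11→1 s13→2 s13→3  — peak 3.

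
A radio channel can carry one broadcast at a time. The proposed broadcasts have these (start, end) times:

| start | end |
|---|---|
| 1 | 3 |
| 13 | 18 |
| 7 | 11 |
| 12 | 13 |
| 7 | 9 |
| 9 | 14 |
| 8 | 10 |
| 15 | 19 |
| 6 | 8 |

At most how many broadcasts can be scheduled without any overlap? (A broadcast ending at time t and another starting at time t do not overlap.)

Sorted by end: (1,3)  (6,8)  (7,9)  (8,10)  (7,11)  (12,13)  (9,14)  (13,18)  (15,19)
take (1,3); take (6,8); skip (7,9); take (8,10); skip (7,11); take (12,13); take (13,18).
Selected 5 broadcasts.

5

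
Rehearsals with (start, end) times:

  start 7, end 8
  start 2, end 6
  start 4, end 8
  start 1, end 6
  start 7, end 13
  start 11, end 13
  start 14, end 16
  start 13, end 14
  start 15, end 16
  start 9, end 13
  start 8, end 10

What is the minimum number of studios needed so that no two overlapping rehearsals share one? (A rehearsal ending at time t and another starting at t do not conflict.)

starts: [1, 2, 4, 7, 7, 8, 9, 11, 13, 14, 15]
ends:   [6, 6, 8, 8, 10, 13, 13, 13, 14, 16, 16]
s1→1 s2→2 s4→3  — peak 3.

3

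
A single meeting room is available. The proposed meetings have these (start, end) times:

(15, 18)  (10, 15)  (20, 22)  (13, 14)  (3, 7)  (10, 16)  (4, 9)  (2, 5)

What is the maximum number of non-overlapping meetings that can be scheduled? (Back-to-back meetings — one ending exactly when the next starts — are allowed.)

4

Sorted by end: (2,5)  (3,7)  (4,9)  (13,14)  (10,15)  (10,16)  (15,18)  (20,22)
take (2,5); take (13,14); skip (10,15); take (15,18); take (20,22).
Selected 4 meetings.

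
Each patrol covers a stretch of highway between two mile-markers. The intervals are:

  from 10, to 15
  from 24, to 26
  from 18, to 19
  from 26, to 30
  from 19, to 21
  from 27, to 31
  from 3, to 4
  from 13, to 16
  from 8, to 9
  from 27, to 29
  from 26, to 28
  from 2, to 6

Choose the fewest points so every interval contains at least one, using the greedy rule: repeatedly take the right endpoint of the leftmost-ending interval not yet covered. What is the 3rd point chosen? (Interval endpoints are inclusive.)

By right end: [3,4]  [2,6]  [8,9]  [10,15]  [13,16]  [18,19]  [19,21]  [24,26]  [26,28]  [27,29]  [26,30]  [27,31]
[3,4] uncovered → point at 4; [8,9] uncovered → point at 9; [10,15] uncovered → point at 15; [18,19] uncovered → point at 19; [24,26] uncovered → point at 26; [27,29] uncovered → point at 29.
Points: 4, 9, 15, 19, 26, 29 (6 total).

15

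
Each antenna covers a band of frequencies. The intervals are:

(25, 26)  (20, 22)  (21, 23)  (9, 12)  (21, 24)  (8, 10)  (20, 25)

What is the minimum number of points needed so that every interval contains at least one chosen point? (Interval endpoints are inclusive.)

3

Process intervals by earliest right end; each time one isn't hit yet, stab at its right endpoint.
Sorted: [8,10] [9,12] [20,22] [21,23] [21,24] [20,25] [25,26]
{[8,10],[9,12]} hit by 10; {[20,22],[21,23],[21,24],[20,25]} hit by 22; {[25,26]} hit by 26.
Points: 10, 22, 26 (3 total).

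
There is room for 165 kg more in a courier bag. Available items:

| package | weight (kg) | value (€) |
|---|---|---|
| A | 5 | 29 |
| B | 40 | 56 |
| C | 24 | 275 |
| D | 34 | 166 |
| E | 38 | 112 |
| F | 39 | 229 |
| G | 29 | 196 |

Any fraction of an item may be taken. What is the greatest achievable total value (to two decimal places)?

995.21

Order: C (275/24=11.46) > G (196/29=6.76) > F (229/39=5.87) > A (29/5=5.80) > D (166/34=4.88) > E (112/38=2.95) > B (56/40=1.40)
Fill: take C (24 @ 275) → take G (29 @ 196) → take F (39 @ 229) → take A (5 @ 29) → take D (34 @ 166) → take 34/38 of E → 100.21; 165/165 used.
Total value = 995.21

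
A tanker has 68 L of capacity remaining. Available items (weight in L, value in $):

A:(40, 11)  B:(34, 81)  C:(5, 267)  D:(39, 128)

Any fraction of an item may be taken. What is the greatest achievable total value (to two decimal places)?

452.18

Sort by value per unit weight and fill in that order.
Order: C (267/5=53.40) > D (128/39=3.28) > B (81/34=2.38) > A (11/40=0.28)
Fill: take C (5 @ 267) → take D (39 @ 128) → take 24/34 of B → 57.18; 68/68 used.
Total value = 452.18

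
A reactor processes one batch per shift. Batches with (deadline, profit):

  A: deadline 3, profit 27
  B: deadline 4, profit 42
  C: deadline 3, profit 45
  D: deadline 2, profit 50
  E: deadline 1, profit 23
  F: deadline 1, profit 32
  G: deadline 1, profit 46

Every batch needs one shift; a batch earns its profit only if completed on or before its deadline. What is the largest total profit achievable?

Take jobs in profit order; each goes to the latest open slot no later than its deadline.
By profit: D(d2,50), G(d1,46), C(d3,45), B(d4,42), F(d1,32), A(d3,27), E(d1,23)
D→slot 2; G→slot 1; C→slot 3; B→slot 4; F skipped; A skipped; E skipped.
Profit = 46 + 50 + 45 + 42 = 183

183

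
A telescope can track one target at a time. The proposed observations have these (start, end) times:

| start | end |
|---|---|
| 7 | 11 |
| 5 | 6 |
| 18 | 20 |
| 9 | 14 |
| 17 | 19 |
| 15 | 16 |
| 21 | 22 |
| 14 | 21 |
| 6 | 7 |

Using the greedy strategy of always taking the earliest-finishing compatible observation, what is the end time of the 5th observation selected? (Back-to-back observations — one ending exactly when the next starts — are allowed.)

19

Greedy by earliest finish: after sorting by end time, pick each interval compatible with the last pick.
Sorted by end: (5,6)  (6,7)  (7,11)  (9,14)  (15,16)  (17,19)  (18,20)  (14,21)  (21,22)
take (5,6); take (6,7); take (7,11); take (15,16); take (17,19); take (21,22).
Selected: (5,6) (6,7) (7,11) (15,16) (17,19) (21,22)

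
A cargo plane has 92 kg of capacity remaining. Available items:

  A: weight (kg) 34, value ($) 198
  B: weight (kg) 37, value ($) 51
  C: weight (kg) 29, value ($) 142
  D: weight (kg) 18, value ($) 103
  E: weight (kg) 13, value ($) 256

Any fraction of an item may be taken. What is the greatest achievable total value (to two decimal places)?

Order: E (256/13=19.69) > A (198/34=5.82) > D (103/18=5.72) > C (142/29=4.90) > B (51/37=1.38)
Fill: take E (13 @ 256) → take A (34 @ 198) → take D (18 @ 103) → take 27/29 of C → 132.21; 92/92 used.
Total value = 689.21

689.21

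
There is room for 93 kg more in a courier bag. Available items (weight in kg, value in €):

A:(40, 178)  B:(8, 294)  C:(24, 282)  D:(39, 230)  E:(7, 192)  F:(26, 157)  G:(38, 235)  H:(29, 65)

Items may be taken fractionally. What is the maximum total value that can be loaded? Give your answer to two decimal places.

Sort by value per unit weight and fill in that order.
Ratios (sorted): B 36.75, E 27.43, C 11.75, G 6.18, F 6.04, D 5.90, A 4.45, H 2.24
take B (8 @ 294); take E (7 @ 192); take C (24 @ 282); take G (38 @ 235); take 16/26 of F → 96.62. Capacity used 93/93.
Total value = 1099.62

1099.62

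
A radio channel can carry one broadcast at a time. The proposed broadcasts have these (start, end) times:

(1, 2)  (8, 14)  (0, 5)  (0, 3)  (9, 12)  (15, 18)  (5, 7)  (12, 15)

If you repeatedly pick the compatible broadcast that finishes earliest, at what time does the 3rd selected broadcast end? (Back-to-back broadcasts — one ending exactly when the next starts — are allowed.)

Greedy by earliest finish: after sorting by end time, pick each interval compatible with the last pick.
By end time: (1,2), (0,3), (0,5), (5,7), (9,12), (8,14), (12,15), (15,18).
Pick (1,2); next start ≥ 2 → (5,7); next start ≥ 7 → (9,12); next start ≥ 12 → (12,15); next start ≥ 15 → (15,18).
Selected: (1,2) (5,7) (9,12) (12,15) (15,18)

12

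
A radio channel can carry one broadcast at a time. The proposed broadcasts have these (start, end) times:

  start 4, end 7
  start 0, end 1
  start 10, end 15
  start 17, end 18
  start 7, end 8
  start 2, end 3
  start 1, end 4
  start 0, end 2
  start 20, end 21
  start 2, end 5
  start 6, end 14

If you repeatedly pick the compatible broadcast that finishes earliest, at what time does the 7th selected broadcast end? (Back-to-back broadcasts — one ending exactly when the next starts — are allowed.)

Greedy by earliest finish: after sorting by end time, pick each interval compatible with the last pick.
Sorted by end: (0,1)  (0,2)  (2,3)  (1,4)  (2,5)  (4,7)  (7,8)  (6,14)  (10,15)  (17,18)  (20,21)
take (0,1); take (2,3); skip (1,4); take (4,7); take (7,8); skip (6,14); take (10,15); take (17,18); take (20,21).
Selected: (0,1) (2,3) (4,7) (7,8) (10,15) (17,18) (20,21)

21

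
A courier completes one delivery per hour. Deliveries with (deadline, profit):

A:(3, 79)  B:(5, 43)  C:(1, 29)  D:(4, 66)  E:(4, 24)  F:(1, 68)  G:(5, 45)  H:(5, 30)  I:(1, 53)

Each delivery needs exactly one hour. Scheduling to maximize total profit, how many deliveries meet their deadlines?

5

Take jobs in profit order; each goes to the latest open slot no later than its deadline.
Profit order: A=79 F=68 D=66 I=53 G=45 B=43 H=30 C=29 E=24
Assign: A→slot 3, F→slot 1, D→slot 4, I skipped, G→slot 5, B→slot 2, H skipped, C skipped, E skipped.
Slots: [1:F] [2:B] [3:A] [4:D] [5:G]
5 of 9 scheduled.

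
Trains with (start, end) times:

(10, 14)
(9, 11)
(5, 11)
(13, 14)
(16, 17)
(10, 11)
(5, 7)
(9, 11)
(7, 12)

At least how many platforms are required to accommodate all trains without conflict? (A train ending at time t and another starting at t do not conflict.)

6

The answer is the maximum number of intervals overlapping at any instant.
starts: [5, 5, 7, 9, 9, 10, 10, 13, 16]
ends:   [7, 11, 11, 11, 11, 12, 14, 14, 17]
s5→1 s5→2 e7→1 s7→2 s9→3 s9→4 s10→5 s10→6  — peak 6.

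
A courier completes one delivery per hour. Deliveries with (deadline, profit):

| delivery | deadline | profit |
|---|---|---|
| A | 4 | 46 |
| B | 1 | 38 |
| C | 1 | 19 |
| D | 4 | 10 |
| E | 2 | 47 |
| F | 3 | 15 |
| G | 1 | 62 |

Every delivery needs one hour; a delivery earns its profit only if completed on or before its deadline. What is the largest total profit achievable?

By profit: G(d1,62), E(d2,47), A(d4,46), B(d1,38), C(d1,19), F(d3,15), D(d4,10)
G→slot 1; E→slot 2; A→slot 4; B skipped; C skipped; F→slot 3; D skipped.
Profit = 62 + 47 + 15 + 46 = 170

170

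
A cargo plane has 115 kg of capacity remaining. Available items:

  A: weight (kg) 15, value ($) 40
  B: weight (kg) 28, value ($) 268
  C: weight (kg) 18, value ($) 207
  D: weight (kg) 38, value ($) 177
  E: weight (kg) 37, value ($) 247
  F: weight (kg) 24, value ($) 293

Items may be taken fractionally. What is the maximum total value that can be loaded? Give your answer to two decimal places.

Sort by value per unit weight and fill in that order.
Order: F (293/24=12.21) > C (207/18=11.50) > B (268/28=9.57) > E (247/37=6.68) > D (177/38=4.66) > A (40/15=2.67)
Fill: take F (24 @ 293) → take C (18 @ 207) → take B (28 @ 268) → take E (37 @ 247) → take 8/38 of D → 37.26; 115/115 used.
Total value = 1052.26

1052.26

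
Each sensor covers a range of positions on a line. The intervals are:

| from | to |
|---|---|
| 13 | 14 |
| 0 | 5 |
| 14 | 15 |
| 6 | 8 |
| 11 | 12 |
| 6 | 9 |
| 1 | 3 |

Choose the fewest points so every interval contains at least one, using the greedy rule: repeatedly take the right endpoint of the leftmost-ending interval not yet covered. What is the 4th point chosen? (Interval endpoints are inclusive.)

14

Sorted: [1,3] [0,5] [6,8] [6,9] [11,12] [13,14] [14,15]
{[1,3],[0,5]} hit by 3; {[6,8],[6,9]} hit by 8; {[11,12]} hit by 12; {[13,14],[14,15]} hit by 14.
Points: 3, 8, 12, 14 (4 total).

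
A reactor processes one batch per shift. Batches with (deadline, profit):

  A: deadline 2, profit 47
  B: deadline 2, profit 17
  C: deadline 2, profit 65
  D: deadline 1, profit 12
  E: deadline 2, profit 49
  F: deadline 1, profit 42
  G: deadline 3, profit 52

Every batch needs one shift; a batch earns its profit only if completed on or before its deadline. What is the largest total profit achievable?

By profit: C(d2,65), G(d3,52), E(d2,49), A(d2,47), F(d1,42), B(d2,17), D(d1,12)
C→slot 2; G→slot 3; E→slot 1; A skipped; F skipped; B skipped; D skipped.
Profit = 49 + 65 + 52 = 166

166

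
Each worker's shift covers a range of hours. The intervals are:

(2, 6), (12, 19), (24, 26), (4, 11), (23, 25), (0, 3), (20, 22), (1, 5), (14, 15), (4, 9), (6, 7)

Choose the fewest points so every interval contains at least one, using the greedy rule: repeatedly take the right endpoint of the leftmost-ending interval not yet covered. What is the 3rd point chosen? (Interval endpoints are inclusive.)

15

Sort by right endpoint; whenever an interval is uncovered, place a point at its right end.
By right end: [0,3]  [1,5]  [2,6]  [6,7]  [4,9]  [4,11]  [14,15]  [12,19]  [20,22]  [23,25]  [24,26]
[0,3] uncovered → point at 3; [6,7] uncovered → point at 7; [14,15] uncovered → point at 15; [20,22] uncovered → point at 22; [23,25] uncovered → point at 25.
Points: 3, 7, 15, 22, 25 (5 total).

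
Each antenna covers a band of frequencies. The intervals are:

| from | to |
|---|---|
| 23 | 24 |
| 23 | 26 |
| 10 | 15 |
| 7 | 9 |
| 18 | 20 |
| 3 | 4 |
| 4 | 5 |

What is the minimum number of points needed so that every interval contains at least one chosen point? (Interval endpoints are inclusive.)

Sort by right endpoint; whenever an interval is uncovered, place a point at its right end.
By right end: [3,4]  [4,5]  [7,9]  [10,15]  [18,20]  [23,24]  [23,26]
[3,4] uncovered → point at 4; [7,9] uncovered → point at 9; [10,15] uncovered → point at 15; [18,20] uncovered → point at 20; [23,24] uncovered → point at 24.
Points: 4, 9, 15, 20, 24 (5 total).

5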